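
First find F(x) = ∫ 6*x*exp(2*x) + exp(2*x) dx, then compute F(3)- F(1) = -2*exp(2) + 8*exp(6)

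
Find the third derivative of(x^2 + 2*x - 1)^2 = 24*x + 24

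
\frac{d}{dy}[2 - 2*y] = -2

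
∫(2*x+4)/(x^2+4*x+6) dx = log((x + 2)^2 + 2) + C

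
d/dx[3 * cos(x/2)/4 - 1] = -3*sin(x/2)/8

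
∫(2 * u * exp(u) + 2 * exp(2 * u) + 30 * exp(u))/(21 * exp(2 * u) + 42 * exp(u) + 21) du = 2*(u*exp(u) + 77*exp(u) + 63)/(21*(exp(u) + 1)) + C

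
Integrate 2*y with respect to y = y^2 + C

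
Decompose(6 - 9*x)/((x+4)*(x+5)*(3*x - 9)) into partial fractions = 17/(8*(x + 5)) - 2/(x + 4) - 1/(8*(x - 3))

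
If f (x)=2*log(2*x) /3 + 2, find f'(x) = 2/(3*x)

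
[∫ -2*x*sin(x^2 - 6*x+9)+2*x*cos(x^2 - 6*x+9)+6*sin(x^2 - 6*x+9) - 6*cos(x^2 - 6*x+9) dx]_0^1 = sin(4) + cos(4) - sin(9) - cos(9)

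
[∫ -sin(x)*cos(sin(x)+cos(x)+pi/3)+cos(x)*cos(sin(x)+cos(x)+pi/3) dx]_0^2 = -sin(1 + pi/3) + sin(cos(2) + sin(2) + pi/3)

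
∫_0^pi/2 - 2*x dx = -pi^2/4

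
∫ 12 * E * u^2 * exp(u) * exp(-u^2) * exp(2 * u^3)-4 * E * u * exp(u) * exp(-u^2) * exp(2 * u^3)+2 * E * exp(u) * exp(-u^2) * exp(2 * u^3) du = 2*exp(2*u^3 - u^2 + u + 1) + C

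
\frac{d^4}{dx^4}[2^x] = 2^x*log(2)^4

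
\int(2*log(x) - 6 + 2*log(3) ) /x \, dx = (log(3*x) - 3)^2 + C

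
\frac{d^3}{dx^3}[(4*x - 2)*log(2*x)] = (-4*x - 4)/x^3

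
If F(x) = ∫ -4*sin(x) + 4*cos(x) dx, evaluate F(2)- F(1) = 4*sqrt(2)*(-sin(pi/4 + 1) + sin(pi/4 + 2))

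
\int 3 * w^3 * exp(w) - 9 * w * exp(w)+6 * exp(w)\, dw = 3*(w - 1)^3*exp(w) + C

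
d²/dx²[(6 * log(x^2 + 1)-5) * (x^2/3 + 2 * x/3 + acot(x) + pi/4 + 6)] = (12*x^4*log(x^2 + 1) + 26*x^4 + 24*x^3 + 24*x^2*log(x^2 + 1) - 36*x^2*acot(x) - 176*x^2 - 9*pi*x^2 + 36*x*log(x^2 + 1) - 30*x + 12*log(x^2 + 1) + 36*acot(x) + 9*pi + 206)/(3*x^4 + 6*x^2 + 3)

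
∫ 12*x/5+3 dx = 6*x^2/5 + 3*x + C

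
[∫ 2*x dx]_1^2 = 3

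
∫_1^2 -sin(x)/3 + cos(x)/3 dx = sqrt(2)*(-sin(pi/4 + 1) + sin(pi/4 + 2))/3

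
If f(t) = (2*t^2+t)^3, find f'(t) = 48*t^5 + 60*t^4 + 24*t^3 + 3*t^2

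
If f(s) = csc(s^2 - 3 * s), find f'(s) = (3 - 2*s)*cos(s*(s - 3))/sin(s*(s - 3))^2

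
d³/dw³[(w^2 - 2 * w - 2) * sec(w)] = (-w^2*sin(w)/cos(w) + 6*w^2*sin(w)/cos(w)^3 + 2*w*sin(w)/cos(w) - 12*w*sin(w)/cos(w)^3 - 6*w + 12*w/cos(w)^2 + 8*sin(w)/cos(w) - 12*sin(w)/cos(w)^3 + 6 - 12/cos(w)^2)/cos(w)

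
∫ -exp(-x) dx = exp(-x) + C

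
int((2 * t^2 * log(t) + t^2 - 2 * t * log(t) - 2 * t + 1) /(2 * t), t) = (t - 1)^2*log(t)/2 + C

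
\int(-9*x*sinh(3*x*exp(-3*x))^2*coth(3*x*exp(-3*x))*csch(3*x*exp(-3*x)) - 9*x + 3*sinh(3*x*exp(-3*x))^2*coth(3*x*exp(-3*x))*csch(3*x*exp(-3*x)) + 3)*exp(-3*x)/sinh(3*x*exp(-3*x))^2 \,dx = -coth(3*x*exp(-3*x)) - csch(3*x*exp(-3*x)) + C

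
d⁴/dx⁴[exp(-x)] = exp(-x)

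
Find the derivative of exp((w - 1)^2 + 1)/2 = w*exp(w^2 - 2*w + 2) - exp(w^2 - 2*w + 2)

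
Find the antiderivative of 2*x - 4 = x^2 - 4*x + C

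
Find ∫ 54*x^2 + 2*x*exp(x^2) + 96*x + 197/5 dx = 18*x^3 + 48*x^2 + 197*x/5 + exp(x^2) + C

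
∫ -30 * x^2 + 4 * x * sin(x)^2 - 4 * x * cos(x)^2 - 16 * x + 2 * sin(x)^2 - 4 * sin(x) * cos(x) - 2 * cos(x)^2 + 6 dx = -10*x^3 - 8*x^2 + 6*x - (2*x + 1)*sin(2*x) + C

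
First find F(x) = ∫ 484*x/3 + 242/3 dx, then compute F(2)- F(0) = 484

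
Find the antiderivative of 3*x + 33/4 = 3*x^2/2 + 33*x/4 + C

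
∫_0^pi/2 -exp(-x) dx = -1 + exp(-pi/2)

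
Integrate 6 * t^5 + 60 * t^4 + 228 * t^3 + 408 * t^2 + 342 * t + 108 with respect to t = t^6 + 12*t^5 + 57*t^4 + 136*t^3 + 171*t^2 + 108*t + C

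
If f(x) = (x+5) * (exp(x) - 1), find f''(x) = x*exp(x) + 7*exp(x)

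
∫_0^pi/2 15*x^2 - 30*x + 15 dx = 5*(-1 + pi/2)^3 + 5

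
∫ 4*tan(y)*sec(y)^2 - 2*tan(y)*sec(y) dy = 2*(sec(y) - 1)*sec(y) + C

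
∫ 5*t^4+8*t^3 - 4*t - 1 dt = t^5 + 2*t^4 - 2*t^2 - t + C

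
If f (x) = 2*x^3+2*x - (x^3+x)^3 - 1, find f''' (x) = -504*x^6 - 630*x^4 - 180*x^2 + 6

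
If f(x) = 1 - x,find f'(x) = -1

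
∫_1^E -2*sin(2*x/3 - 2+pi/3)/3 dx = -sin((pi + 8)/6) + cos(-2 + pi/3 + 2*E/3)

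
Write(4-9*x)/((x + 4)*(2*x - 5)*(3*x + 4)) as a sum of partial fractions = -18/(23*(3*x + 4)) - 74/(299*(2*x - 5)) + 5/(13*(x + 4))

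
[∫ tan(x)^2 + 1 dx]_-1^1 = 2*tan(1)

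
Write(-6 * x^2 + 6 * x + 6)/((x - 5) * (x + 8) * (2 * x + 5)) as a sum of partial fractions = 62/(55*(2*x + 5)) - 426/(143*(x + 8)) - 38/(65*(x - 5))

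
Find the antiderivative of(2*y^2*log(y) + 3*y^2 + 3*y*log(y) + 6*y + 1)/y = (log(y) + 1)*(y^2 + 3*y + 1) + C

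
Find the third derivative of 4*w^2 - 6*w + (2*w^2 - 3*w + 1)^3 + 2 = 960*w^3 - 2160*w^2 + 1584*w - 378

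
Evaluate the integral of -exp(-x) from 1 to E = -exp(-1) + exp(-E)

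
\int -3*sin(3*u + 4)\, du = cos(3*u + 4) + C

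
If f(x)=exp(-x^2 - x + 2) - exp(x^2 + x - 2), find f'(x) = (-2*x*exp(2*x^2 + 2*x - 4) - 2*x - exp(2*x^2 + 2*x - 4) - 1)*exp(-x^2 - x + 2)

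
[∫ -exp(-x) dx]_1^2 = -exp(-1) + exp(-2)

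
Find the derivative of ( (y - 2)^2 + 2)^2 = 4*y^3 - 24*y^2 + 56*y - 48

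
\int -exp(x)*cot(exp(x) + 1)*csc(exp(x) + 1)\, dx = csc(exp(x) + 1) + C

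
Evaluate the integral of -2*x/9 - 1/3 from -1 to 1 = -2/3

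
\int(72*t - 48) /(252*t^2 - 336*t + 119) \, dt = log(4*(3*t - 2)^2 + 1)/7 + C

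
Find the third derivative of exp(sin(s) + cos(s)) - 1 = (-sqrt(2)*sin(3*s + pi/4)/2 - 3*cos(2*s) + sqrt(2)*cos(s + pi/4)/2)*exp(sin(s))*exp(cos(s))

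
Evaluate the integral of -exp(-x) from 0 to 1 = -1 + exp(-1)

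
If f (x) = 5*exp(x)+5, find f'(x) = 5*exp(x)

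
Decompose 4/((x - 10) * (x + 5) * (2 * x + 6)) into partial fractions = 1/(15*(x + 5)) - 1/(13*(x + 3)) + 2/(195*(x - 10))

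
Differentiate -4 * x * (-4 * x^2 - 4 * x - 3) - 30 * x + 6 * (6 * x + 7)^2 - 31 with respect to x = 48*x^2 + 464*x + 486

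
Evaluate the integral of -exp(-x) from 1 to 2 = -exp(-1) + exp(-2)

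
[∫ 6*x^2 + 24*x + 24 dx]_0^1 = 38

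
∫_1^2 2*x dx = 3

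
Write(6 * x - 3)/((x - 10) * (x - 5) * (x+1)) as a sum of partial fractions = -3/(22*(x + 1)) - 9/(10*(x - 5)) + 57/(55*(x - 10))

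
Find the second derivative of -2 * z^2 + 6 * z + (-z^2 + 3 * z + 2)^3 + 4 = -30*z^4 + 180*z^3 - 252*z^2 - 54*z + 80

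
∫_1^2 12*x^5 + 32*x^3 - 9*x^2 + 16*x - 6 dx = 243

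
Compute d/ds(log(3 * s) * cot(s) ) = (-s*log(s)/sin(s)^2 - s*log(3)/sin(s)^2 + 1/tan(s))/s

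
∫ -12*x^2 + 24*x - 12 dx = -4*x^3 + 12*x^2 - 12*x + C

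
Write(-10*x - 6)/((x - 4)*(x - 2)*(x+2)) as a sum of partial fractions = 7/(12*(x + 2)) + 13/(4*(x - 2)) - 23/(6*(x - 4))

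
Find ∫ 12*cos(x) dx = 12*sin(x) + C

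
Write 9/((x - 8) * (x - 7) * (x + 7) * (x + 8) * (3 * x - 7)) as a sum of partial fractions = 729/(206584*(3*x - 7)) + 3/(2480*(x + 8)) - 3/(1960*(x + 7)) - 3/(980*(x - 7)) + 3/(1360*(x - 8))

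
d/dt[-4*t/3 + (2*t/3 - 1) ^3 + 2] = 8*t^2/9 - 8*t/3 + 2/3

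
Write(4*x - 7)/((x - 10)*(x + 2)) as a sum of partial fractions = 5/(4*(x + 2)) + 11/(4*(x - 10))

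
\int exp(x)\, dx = exp(x) + C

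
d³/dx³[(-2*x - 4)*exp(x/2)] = -x*exp(x/2)/4 - 2*exp(x/2)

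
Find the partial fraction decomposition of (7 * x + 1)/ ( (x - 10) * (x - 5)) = -36/(5*(x - 5)) + 71/(5*(x - 10))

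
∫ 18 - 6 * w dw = -3*w^2 + 18*w + C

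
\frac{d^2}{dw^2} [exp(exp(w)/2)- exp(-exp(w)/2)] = (-exp(2*w) + 2*exp(w) + 2*exp(w + exp(w)) + exp(2*w + exp(w)))*exp(-exp(w)/2)/4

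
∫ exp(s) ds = exp(s) + C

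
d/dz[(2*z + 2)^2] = 8*z + 8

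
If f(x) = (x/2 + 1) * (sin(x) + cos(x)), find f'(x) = -x*sin(x)/2 + x*cos(x)/2 - sin(x)/2 + 3*cos(x)/2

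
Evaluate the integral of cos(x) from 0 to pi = 0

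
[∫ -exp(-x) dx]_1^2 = -exp(-1) + exp(-2)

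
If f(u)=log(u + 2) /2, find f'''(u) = 1/(u^3 + 6*u^2 + 12*u + 8)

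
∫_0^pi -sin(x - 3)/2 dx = -cos(3)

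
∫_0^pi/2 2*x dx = pi^2/4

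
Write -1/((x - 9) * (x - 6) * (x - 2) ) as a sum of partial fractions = -1/(28*(x - 2)) + 1/(12*(x - 6)) - 1/(21*(x - 9))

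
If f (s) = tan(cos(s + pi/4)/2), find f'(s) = -sin(s + pi/4)/(2*cos(cos(s + pi/4)/2)^2)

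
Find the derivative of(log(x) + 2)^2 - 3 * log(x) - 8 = (2*log(x) + 1)/x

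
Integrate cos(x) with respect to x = sin(x) + C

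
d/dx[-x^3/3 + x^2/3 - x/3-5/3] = -x^2 + 2*x/3 - 1/3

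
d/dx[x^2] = 2*x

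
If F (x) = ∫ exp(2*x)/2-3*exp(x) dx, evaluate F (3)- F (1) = -(-3 + E/2)^2 + (-3 + exp(3)/2)^2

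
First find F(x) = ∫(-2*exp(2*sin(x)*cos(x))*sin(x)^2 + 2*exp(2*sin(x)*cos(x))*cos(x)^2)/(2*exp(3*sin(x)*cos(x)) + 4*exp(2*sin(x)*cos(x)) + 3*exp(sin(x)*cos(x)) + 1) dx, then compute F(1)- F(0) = -log(5/4) + log(exp(sin(2))/(1 + exp(sin(2)/2))^2 + 1)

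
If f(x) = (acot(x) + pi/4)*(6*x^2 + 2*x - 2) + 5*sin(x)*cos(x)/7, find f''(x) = (-10*x^4*sin(2*x) + 84*x^4*acot(x) + 21*pi*x^4 - 84*x^3 - 20*x^2*sin(2*x) + 168*x^2*acot(x) + 42*pi*x^2 - 196*x - 10*sin(2*x) + 84*acot(x) - 28 + 21*pi)/(7*x^4 + 14*x^2 + 7)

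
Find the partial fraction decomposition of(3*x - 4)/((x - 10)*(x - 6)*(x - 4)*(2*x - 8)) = 25/(72*(x - 4)) + 1/(3*(x - 4)^2) - 7/(16*(x - 6)) + 13/(144*(x - 10))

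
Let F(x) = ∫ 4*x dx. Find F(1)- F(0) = 2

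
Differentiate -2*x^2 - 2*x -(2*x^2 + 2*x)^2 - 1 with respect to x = -16*x^3 - 24*x^2 - 12*x - 2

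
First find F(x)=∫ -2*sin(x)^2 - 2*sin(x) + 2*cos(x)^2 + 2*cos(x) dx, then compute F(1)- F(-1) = 4*(cos(1) + 1)*sin(1)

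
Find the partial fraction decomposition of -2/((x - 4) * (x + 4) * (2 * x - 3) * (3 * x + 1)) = -54/(1573*(3*x + 1)) + 16/(605*(2*x - 3)) + 1/(484*(x + 4)) - 1/(260*(x - 4))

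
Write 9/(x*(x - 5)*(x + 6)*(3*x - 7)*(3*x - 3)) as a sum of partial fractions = -243/(5600*(3*x - 7)) + 1/(3850*(x + 6)) + 3/(112*(x - 1)) + 3/(1760*(x - 5)) - 1/(70*x)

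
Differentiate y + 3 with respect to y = 1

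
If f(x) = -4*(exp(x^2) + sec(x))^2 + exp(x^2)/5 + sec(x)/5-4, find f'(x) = -16*x*exp(2*x^2) - 16*x*exp(x^2)*sec(x) + 2*x*exp(x^2)/5 - 8*exp(x^2)*tan(x)*sec(x) - 8*tan(x)*sec(x)^2 + tan(x)*sec(x)/5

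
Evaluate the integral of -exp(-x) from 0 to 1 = -1 + exp(-1)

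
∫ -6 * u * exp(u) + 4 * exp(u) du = (10 - 6*u)*exp(u) + C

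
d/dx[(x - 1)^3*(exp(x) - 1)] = x^3*exp(x) - 3*x^2 - 3*x*exp(x) + 6*x + 2*exp(x) - 3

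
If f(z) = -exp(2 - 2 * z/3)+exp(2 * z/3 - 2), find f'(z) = 2*exp(2 - 2*z/3)/3 + 2*exp(2*z/3 - 2)/3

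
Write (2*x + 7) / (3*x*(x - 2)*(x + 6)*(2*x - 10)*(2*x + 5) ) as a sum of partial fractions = -16/(14175*(2*x + 5)) - 5/(22176*(x + 6)) - 11/(2592*(x - 2)) + 17/(14850*(x - 5)) + 7/(1800*x)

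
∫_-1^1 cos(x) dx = 2*sin(1)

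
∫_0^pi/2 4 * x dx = pi^2/2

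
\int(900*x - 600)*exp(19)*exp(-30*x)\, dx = (19 - 30*x)*exp(19 - 30*x) + C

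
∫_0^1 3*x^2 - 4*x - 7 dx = -8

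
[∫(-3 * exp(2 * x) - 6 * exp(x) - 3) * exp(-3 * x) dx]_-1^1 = -(1 + E)^3 + (exp(-1) + 1)^3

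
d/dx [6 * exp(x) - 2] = 6*exp(x)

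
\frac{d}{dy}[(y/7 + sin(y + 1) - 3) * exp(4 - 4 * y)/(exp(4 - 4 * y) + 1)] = (-4*y*exp(4*y - 4) - 28*exp(4*y - 4)*sin(y + 1) + 7*exp(4*y - 4)*cos(y + 1) + 85*exp(4*y - 4) + 7*cos(y + 1) + 1)/(7*exp(-8)*exp(8*y) + 14*exp(-4)*exp(4*y) + 7)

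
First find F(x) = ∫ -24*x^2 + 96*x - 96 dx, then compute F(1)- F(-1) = -208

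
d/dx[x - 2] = 1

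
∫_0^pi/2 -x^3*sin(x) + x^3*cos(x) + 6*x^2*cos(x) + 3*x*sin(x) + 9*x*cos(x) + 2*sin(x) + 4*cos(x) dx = -1 + (1 + pi/2)^3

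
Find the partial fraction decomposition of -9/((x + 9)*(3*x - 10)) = -27/(37*(3*x - 10)) + 9/(37*(x + 9))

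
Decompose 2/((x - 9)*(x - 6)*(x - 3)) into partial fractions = 1/(9*(x - 3)) - 2/(9*(x - 6)) + 1/(9*(x - 9))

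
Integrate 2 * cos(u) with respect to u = 2*sin(u) + C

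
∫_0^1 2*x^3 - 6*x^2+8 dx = 13/2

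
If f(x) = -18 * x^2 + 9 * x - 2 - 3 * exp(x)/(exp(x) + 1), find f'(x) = (-36*x*exp(2*x) - 72*x*exp(x) - 36*x + 9*exp(2*x) + 15*exp(x) + 9)/(exp(2*x) + 2*exp(x) + 1)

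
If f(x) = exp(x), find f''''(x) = exp(x)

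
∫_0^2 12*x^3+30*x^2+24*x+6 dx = 188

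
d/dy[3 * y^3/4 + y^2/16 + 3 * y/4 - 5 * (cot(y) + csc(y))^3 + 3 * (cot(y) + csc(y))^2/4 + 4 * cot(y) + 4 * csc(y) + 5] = 9*y^2/4 + y/8 + 15*(-1 + sin(y)^(-2))^2 - 57/4 + 3/(2*sin(y)) - 19*cos(y)/sin(y)^2 - 19/sin(y)^2 - 3*cos(y)/sin(y)^3 - 3/sin(y)^3 + 60*cos(y)/sin(y)^4 + 45/sin(y)^4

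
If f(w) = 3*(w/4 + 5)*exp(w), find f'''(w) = 3*w*exp(w)/4 + 69*exp(w)/4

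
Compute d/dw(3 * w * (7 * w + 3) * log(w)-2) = 42*w*log(w) + 21*w + 9*log(w) + 9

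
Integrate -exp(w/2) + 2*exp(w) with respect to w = 2*(exp(w/2) - 1)*exp(w/2) + C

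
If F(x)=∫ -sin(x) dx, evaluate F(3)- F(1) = cos(3) - cos(1)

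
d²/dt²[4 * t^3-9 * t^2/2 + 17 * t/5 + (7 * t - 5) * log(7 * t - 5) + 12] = (168*t^2 - 183*t + 94)/(7*t - 5)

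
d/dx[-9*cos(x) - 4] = 9*sin(x)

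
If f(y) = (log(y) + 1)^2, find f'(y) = (2*log(y) + 2)/y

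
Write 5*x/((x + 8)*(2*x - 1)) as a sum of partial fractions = 5/(17*(2*x - 1)) + 40/(17*(x + 8))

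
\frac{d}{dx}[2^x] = 2^x*log(2)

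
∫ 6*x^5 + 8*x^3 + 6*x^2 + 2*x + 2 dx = x^6 + 2*x^4 + 2*x^3 + x^2 + 2*x + C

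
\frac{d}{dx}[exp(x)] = exp(x)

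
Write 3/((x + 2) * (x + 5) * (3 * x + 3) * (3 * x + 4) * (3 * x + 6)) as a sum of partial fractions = -27/(44*(3*x + 4)) + 1/(1188*(x + 5)) + 13/(108*(x + 2)) + 1/(18*(x + 2)^2) + 1/(12*(x + 1))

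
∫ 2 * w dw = w^2 + C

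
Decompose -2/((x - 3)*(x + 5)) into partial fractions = 1/(4*(x + 5)) - 1/(4*(x - 3))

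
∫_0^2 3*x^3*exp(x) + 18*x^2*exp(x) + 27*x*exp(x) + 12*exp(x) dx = -3 + 81*exp(2)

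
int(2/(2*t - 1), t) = log(1 - 2*t) + C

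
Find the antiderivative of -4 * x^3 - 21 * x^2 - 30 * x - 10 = -x^4 - 7*x^3 - 15*x^2 - 10*x + C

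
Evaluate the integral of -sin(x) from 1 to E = cos(E) - cos(1)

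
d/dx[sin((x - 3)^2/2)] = (x - 3)*cos(x^2/2 - 3*x + 9/2)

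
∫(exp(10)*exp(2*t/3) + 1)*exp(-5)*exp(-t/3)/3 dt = 2*sinh(t/3 + 5) + C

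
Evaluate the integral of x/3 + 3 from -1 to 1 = 6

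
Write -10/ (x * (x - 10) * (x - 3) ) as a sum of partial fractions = 10/(21*(x - 3)) - 1/(7*(x - 10)) - 1/(3*x)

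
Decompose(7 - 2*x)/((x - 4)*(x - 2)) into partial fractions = -3/(2*(x - 2)) - 1/(2*(x - 4))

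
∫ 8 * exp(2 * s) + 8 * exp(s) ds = 4*(exp(s) + 1)^2 + C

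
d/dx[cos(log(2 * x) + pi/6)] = -sin(log(x) + pi/6 + log(2))/x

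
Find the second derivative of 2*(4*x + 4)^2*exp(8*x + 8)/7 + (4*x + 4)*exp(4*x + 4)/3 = 2048*x^2*exp(8*x + 8)/7 + 64*x*exp(4*x + 4)/3 + 5120*x*exp(8*x + 8)/7 + 32*exp(4*x + 4) + 448*exp(8*x + 8)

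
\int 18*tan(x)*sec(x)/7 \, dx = 18/(7*cos(x)) + C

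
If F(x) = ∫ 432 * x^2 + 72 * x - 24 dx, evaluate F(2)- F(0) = 1248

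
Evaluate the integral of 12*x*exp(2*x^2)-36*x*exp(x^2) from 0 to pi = -12*exp(pi^2) + 12 + (3 - 3*exp(pi^2))^2/3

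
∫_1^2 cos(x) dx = -sin(1) + sin(2)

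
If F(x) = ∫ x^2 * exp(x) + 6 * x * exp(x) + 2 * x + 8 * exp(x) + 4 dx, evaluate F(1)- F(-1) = -exp(-1) + 8 + 9*E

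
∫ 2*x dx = x^2 + C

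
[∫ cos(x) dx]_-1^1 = 2*sin(1)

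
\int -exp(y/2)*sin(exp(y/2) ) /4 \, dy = cos(exp(y/2))/2 + C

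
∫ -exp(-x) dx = exp(-x) + C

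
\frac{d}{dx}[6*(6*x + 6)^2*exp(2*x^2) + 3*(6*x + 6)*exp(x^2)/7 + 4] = 864*x^3*exp(2*x^2) + 1728*x^2*exp(2*x^2) + 36*x^2*exp(x^2)/7 + 1296*x*exp(2*x^2) + 36*x*exp(x^2)/7 + 432*exp(2*x^2) + 18*exp(x^2)/7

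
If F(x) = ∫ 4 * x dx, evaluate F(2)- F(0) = 8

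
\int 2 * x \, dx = x^2 + C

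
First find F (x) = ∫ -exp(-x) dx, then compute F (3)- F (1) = -exp(-1) + exp(-3)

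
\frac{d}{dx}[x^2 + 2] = 2*x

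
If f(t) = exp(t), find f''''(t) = exp(t)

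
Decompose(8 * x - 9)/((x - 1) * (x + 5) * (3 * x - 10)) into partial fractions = 159/(175*(3*x - 10)) - 49/(150*(x + 5)) + 1/(42*(x - 1))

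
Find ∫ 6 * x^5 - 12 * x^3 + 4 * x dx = x^6 - 3*x^4 + 2*x^2 + C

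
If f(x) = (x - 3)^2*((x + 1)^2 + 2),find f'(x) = 4*x^3 - 12*x^2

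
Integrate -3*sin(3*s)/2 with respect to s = cos(3*s)/2 + C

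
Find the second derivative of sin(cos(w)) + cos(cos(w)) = -sqrt(2)*(sin(w)^2*sin(cos(w) + pi/4) + cos(w)*cos(cos(w) + pi/4))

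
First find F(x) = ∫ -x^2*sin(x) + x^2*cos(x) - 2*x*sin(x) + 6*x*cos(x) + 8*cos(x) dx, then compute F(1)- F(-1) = 8*cos(1) + 10*sin(1)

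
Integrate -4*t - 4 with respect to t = -2*t^2 - 4*t + C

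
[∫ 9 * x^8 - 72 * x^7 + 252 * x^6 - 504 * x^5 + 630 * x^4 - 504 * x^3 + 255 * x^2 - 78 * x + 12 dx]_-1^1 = 520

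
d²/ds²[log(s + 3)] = -1/(s^2 + 6*s + 9)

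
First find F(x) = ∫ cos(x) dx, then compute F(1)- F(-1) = 2*sin(1)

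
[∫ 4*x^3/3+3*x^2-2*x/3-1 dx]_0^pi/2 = (-pi/2 + pi^3/8)*(pi/6 + 1)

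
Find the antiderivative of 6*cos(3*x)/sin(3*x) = 2*log(sin(3*x)) + C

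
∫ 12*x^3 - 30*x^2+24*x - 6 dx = 3*x^4 - 10*x^3 + 12*x^2 - 6*x + C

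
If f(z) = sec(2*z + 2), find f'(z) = 2*tan(2*z + 2)*sec(2*z + 2)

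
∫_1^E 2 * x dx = -1 + exp(2)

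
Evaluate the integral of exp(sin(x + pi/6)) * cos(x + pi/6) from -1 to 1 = -exp(cos(1 + pi/3)) + exp(sin(pi/6 + 1))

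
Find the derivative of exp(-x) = -exp(-x)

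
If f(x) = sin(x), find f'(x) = cos(x)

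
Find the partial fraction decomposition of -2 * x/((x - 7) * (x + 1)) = -1/(4*(x + 1)) - 7/(4*(x - 7))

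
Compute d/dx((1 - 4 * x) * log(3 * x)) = (-4*x*log(x) - 4*x*log(3) - 4*x + 1)/x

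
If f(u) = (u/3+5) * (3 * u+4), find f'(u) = 2*u + 49/3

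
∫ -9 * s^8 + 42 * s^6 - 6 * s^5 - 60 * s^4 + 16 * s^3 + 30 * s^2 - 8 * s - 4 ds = -s^9 + 6*s^7 - s^6 - 12*s^5 + 4*s^4 + 10*s^3 - 4*s^2 - 4*s + C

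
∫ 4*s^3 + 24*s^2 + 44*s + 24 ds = s^4 + 8*s^3 + 22*s^2 + 24*s + C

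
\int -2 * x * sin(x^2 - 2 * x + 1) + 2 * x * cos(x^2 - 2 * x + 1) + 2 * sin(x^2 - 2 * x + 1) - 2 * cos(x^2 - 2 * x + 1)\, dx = sin((x - 1)^2) + cos((x - 1)^2) + C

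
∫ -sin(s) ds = cos(s) + C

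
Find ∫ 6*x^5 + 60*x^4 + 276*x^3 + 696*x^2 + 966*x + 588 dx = x^6 + 12*x^5 + 69*x^4 + 232*x^3 + 483*x^2 + 588*x + C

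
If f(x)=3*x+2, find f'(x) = 3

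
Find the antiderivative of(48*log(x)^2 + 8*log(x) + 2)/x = 2*(8*log(x)^2 + 2*log(x) + 1)*log(x) + C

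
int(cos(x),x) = sin(x) + C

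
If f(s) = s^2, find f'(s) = 2*s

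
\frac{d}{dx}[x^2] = 2*x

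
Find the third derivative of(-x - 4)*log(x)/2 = (x - 8)/(2*x^3)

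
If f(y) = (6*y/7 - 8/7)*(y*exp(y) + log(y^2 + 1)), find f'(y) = (6*y^4*exp(y) + 4*y^3*exp(y) - 2*y^2*exp(y) + 6*y^2*log(y^2 + 1) + 12*y^2 + 4*y*exp(y) - 16*y - 8*exp(y) + 6*log(y^2 + 1))/(7*y^2 + 7)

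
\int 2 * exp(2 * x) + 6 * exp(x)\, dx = (exp(x) + 3)^2 + C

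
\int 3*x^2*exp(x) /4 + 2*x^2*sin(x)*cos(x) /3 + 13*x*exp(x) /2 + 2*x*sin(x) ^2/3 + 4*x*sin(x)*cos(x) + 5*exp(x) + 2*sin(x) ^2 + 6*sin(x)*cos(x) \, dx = x*(3*x + 20)*exp(x)/4 + (x^2/3 + 2*x + 3)*sin(x)^2 + C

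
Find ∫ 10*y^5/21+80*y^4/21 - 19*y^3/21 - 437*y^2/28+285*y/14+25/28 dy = 5*y^6/63 + 16*y^5/21 - 19*y^4/84 - 437*y^3/84 + 285*y^2/28 + 25*y/28 + C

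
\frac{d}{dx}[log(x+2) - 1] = 1/(x + 2)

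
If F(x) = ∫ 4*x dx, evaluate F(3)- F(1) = 16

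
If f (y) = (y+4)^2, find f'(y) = 2*y + 8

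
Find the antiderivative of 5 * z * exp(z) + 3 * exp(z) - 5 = (5*z - 2)*(exp(z) - 1) + C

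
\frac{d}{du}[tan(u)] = cos(u)^(-2)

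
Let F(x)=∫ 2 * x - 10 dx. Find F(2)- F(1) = -7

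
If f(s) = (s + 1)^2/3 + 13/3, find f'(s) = 2*s/3 + 2/3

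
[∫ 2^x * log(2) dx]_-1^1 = 3/2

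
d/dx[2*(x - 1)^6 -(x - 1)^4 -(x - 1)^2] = 12*x^5 - 60*x^4 + 116*x^3 - 108*x^2 + 46*x - 6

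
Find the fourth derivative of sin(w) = sin(w)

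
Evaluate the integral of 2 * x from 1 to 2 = 3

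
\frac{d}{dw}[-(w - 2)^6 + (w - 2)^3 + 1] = -6*w^5 + 60*w^4 - 240*w^3 + 483*w^2 - 492*w + 204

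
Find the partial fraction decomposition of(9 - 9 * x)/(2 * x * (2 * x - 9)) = -7/(2*(2*x - 9)) - 1/(2*x)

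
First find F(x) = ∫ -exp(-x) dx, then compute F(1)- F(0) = -1 + exp(-1)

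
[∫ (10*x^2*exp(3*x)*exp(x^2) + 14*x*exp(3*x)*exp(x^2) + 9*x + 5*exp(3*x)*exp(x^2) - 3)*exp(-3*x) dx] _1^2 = -12*E - 6*exp(-6) + 3*exp(-3) + 17*exp(4)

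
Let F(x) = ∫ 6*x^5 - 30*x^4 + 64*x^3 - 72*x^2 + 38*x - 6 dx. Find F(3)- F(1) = 72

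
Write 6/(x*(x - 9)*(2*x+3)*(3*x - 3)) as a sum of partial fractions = -16/(315*(2*x + 3)) - 1/(20*(x - 1)) + 1/(756*(x - 9)) + 2/(27*x)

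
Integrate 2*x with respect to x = x^2 + C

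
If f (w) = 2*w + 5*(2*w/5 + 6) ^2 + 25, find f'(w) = 8*w/5 + 26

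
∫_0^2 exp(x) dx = -1 + exp(2)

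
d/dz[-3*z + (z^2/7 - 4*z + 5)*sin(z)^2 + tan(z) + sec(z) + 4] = z^2*sin(2*z)/7 + 2*z*sin(z)^2/7 - 4*z*sin(2*z) - 4*sin(z)^2 + 5*sin(2*z) + tan(z)^2 + tan(z)*sec(z) - 2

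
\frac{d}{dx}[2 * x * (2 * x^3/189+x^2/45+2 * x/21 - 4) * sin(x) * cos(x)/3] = 4*x^4*cos(2*x)/567 + 8*x^3*sin(2*x)/567 + 2*x^3*cos(2*x)/135 + x^2*sin(2*x)/45 + 4*x^2*cos(2*x)/63 + 4*x*sin(2*x)/63 - 8*x*cos(2*x)/3 - 4*sin(2*x)/3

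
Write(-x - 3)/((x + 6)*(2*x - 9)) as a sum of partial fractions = -5/(7*(2*x - 9)) - 1/(7*(x + 6))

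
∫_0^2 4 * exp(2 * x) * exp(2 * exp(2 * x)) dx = -exp(2) + exp(2*exp(4))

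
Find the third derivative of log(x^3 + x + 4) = (6*x^6 - 6*x^4 - 168*x^3 + 6*x^2 - 24*x + 98)/(x^9 + 3*x^7 + 12*x^6 + 3*x^5 + 24*x^4 + 49*x^3 + 12*x^2 + 48*x + 64)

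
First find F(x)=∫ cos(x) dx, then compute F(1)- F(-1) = 2*sin(1)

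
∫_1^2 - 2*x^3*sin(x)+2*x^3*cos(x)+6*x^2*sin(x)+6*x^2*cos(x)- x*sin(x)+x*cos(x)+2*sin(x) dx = 17*cos(2) - 2*sin(1) - 2*cos(1) + 17*sin(2)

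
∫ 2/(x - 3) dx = 2*log(x - 3) + C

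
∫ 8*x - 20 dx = 4*x^2 - 20*x + C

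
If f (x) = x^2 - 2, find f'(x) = 2*x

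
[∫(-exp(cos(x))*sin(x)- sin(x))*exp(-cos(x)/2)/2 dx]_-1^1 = 0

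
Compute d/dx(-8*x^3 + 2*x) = 2 - 24*x^2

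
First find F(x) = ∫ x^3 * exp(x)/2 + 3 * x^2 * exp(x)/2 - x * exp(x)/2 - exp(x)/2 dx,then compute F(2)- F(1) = 3*exp(2)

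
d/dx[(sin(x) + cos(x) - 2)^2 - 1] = 2*cos(2*x) - 4*sqrt(2)*cos(x + pi/4)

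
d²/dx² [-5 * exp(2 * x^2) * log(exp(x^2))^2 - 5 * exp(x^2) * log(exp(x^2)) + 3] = -80*x^6*exp(2*x^2) - 180*x^4*exp(2*x^2) - 20*x^4*exp(x^2) - 60*x^2*exp(2*x^2) - 50*x^2*exp(x^2) - 10*exp(x^2)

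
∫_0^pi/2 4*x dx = pi^2/2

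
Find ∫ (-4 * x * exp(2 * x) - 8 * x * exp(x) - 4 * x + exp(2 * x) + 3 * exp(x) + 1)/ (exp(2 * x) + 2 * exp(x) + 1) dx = (-(exp(x) + 1)*(2*x^2 - x + 2) + exp(x))/(exp(x) + 1) + C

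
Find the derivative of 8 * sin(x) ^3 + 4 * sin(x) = 10*cos(x) - 6*cos(3*x)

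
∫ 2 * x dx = x^2 + C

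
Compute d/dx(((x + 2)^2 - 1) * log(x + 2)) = (2*x^2*log(x + 2) + x^2 + 8*x*log(x + 2) + 4*x + 8*log(x + 2) + 3)/(x + 2)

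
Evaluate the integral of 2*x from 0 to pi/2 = pi^2/4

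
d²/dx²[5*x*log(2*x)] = 5/x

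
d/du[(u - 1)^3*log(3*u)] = (3*u^3*log(u) + u^3 + 3*u^3*log(3) - 6*u^2*log(u) - 6*u^2*log(3) - 3*u^2 + 3*u*log(u) + 3*u + 3*u*log(3) - 1)/u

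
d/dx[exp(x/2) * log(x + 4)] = (x*exp(x/2)*log(x + 4) + 4*exp(x/2)*log(x + 4) + 2*exp(x/2))/(2*x + 8)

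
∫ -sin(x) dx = cos(x) + C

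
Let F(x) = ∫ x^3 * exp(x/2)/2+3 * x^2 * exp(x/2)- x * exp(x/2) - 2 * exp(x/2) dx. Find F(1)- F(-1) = -exp(1/2) - exp(-1/2)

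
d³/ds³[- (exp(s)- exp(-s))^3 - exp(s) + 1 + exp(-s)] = (-27*exp(6*s) + 2*exp(4*s) + 2*exp(2*s) - 27)*exp(-3*s)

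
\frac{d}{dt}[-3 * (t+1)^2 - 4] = -6*t - 6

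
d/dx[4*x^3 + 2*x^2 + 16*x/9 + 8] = 12*x^2 + 4*x + 16/9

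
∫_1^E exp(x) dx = -E + exp(E)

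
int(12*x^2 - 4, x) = 4*x^3 - 4*x + C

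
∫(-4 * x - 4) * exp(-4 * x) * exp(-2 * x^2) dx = exp(-2*x*(x + 2)) + C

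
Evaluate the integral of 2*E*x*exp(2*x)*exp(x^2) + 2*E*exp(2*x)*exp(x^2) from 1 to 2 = -exp(4) + exp(9)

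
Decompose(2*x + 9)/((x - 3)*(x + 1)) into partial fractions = -7/(4*(x + 1)) + 15/(4*(x - 3))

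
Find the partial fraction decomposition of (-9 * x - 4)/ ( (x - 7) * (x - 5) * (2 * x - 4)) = -11/(15*(x - 2)) + 49/(12*(x - 5)) - 67/(20*(x - 7))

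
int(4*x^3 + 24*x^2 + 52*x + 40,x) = x^4 + 8*x^3 + 26*x^2 + 40*x + C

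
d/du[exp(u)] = exp(u)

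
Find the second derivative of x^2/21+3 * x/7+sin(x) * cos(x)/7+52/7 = 2/21 - 2*sin(2*x)/7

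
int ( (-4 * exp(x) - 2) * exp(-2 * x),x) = (2*exp(x) + 1)^2*exp(-2*x) + C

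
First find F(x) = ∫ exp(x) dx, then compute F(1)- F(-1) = E - exp(-1)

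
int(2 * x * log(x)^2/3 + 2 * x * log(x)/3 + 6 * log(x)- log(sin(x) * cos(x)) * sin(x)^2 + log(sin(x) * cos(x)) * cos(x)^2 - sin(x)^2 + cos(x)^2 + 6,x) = x^2*log(x)^2/3 + 6*x*log(x) + log(sin(2*x)/2)*sin(2*x)/2 + C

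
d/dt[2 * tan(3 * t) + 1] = 6/cos(3*t)^2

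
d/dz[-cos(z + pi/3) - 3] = sin(z + pi/3)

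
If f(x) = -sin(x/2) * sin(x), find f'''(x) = -sin(x/2)/16 + 27*sin(3*x/2)/16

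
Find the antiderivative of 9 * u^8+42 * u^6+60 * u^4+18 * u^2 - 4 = u^9 + 6*u^7 + 12*u^5 + 6*u^3 - 4*u + C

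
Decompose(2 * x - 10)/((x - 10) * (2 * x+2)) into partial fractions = 6/(11*(x + 1)) + 5/(11*(x - 10))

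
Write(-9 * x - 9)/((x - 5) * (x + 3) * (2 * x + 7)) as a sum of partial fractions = 90/(17*(2*x + 7)) - 9/(4*(x + 3)) - 27/(68*(x - 5))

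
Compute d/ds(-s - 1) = -1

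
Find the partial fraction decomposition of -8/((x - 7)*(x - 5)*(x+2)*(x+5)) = 1/(45*(x + 5)) - 8/(189*(x + 2)) + 2/(35*(x - 5)) - 1/(27*(x - 7))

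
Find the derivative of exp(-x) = -exp(-x)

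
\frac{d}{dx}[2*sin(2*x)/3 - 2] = 4*cos(2*x)/3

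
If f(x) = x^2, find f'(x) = 2*x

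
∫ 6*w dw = 3*w^2 + C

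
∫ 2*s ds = s^2 + C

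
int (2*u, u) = u^2 + C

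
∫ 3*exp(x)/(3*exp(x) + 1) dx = log(3*exp(x) + 1) + C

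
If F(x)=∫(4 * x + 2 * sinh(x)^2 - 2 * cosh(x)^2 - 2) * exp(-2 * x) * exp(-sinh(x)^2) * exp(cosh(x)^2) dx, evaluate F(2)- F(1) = -3*exp(-3) + exp(-1)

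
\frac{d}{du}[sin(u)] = cos(u)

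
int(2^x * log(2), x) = 2^x + C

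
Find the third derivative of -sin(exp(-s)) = (exp(2*s)*cos(exp(-s)) - 3*exp(s)*sin(exp(-s)) - cos(exp(-s)))*exp(-3*s)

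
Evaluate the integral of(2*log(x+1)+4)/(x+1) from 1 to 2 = -(log(2) + 2)^2 + (log(3) + 2)^2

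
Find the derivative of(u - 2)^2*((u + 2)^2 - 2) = 4*u^3 - 20*u + 8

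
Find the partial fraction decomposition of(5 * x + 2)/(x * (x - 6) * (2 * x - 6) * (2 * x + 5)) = 42/(935*(2*x + 5)) - 17/(198*(x - 3)) + 8/(153*(x - 6)) + 1/(90*x)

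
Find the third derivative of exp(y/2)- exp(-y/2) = (exp(y) + 1)*exp(-y/2)/8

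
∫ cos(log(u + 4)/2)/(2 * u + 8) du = sin(log(u + 4)/2) + C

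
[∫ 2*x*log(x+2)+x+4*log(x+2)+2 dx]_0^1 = -4*log(2) + 9*log(3)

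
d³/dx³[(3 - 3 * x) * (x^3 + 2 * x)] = 18 - 72*x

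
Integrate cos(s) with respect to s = sin(s) + C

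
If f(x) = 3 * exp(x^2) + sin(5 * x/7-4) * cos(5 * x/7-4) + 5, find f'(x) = 6*x*exp(x^2) + 5*cos(10*x/7 - 8)/7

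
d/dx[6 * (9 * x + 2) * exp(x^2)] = 108*x^2*exp(x^2) + 24*x*exp(x^2) + 54*exp(x^2)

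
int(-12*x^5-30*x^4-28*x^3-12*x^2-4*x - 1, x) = -2*x^6 - 6*x^5 - 7*x^4 - 4*x^3 - 2*x^2 - x + C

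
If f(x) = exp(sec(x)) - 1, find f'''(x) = (-1 - 3/cos(x) + 5/cos(x)^2 + 6/cos(x)^3 + cos(x)^(-4))*exp(1/cos(x))*sin(x)/cos(x)^2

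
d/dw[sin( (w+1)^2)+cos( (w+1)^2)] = -2*w*sin(w^2 + 2*w + 1) + 2*w*cos(w^2 + 2*w + 1) - 2*sin(w^2 + 2*w + 1) + 2*cos(w^2 + 2*w + 1)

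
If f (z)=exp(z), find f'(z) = exp(z)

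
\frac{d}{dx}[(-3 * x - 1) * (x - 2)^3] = -12*x^3 + 51*x^2 - 60*x + 12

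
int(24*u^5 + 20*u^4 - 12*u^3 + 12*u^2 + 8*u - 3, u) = 4*u^6 + 4*u^5 - 3*u^4 + 4*u^3 + 4*u^2 - 3*u + C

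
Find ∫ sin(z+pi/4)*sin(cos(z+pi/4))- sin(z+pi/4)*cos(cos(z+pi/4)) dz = sin(cos(z + pi/4)) + cos(cos(z + pi/4)) + C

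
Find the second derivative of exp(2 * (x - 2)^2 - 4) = 16*x^2*exp(2*x^2 - 8*x + 4) - 64*x*exp(2*x^2 - 8*x + 4) + 68*exp(2*x^2 - 8*x + 4)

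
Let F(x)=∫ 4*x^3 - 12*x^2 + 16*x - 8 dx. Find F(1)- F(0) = -3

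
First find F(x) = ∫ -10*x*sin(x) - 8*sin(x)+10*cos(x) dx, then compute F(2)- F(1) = 28*cos(2) - 18*cos(1)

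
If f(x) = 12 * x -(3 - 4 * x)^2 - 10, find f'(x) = 36 - 32*x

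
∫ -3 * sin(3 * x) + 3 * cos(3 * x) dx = sqrt(2)*sin(3*x + pi/4) + C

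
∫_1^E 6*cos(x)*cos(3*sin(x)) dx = -2*sin(3*sin(1)) + 2*sin(3*sin(E))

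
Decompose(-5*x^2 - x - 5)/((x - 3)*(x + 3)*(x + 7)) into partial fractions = -243/(40*(x + 7)) + 47/(24*(x + 3)) - 53/(60*(x - 3))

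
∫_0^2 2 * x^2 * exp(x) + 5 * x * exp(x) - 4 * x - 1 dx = -9 + 9*exp(2)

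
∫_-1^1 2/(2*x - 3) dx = -log(10) + log(2)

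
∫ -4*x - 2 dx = -2*x^2 - 2*x + C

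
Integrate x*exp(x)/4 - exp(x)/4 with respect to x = (x - 2)*exp(x)/4 + C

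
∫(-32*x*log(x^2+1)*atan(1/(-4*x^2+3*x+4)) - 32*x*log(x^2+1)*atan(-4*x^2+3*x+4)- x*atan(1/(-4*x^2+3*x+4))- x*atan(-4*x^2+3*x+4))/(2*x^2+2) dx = -(16*log(x^2 + 1) + 1)*(atan(1/(-4*x^2 + 3*x + 4)) + atan(-4*x^2 + 3*x + 4))*log(x^2 + 1)/4 + C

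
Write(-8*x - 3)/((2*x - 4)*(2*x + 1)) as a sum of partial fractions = -1/(5*(2*x + 1)) - 19/(10*(x - 2))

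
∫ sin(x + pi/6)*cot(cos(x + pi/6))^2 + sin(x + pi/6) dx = cot(cos(x + pi/6)) + C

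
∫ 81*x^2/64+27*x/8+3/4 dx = 27*x^3/64 + 27*x^2/16 + 3*x/4 + C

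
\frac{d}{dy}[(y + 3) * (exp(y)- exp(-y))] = (y*exp(2*y) + y + 4*exp(2*y) + 2)*exp(-y)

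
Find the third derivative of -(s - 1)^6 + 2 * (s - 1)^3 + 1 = -120*s^3 + 360*s^2 - 360*s + 132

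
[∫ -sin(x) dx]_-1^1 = 0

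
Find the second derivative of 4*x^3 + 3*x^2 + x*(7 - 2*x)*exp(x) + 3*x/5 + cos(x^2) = -2*x^2*exp(x) - 4*x^2*cos(x^2) - x*exp(x) + 24*x + 10*exp(x) - 2*sin(x^2) + 6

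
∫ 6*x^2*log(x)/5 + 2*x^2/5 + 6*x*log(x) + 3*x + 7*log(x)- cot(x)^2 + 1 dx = x*(2*x^2 + 15*x + 35)*log(x)/5 - 5*x + cot(x) + C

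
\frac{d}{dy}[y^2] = 2*y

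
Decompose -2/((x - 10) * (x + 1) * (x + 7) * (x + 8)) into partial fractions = 1/(63*(x + 8)) - 1/(51*(x + 7)) + 1/(231*(x + 1)) - 1/(1683*(x - 10))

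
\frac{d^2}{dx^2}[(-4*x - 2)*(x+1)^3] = -48*x^2 - 84*x - 36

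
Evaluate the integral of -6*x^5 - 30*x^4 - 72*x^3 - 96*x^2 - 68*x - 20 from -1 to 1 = -116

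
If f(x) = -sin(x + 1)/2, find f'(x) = -cos(x + 1)/2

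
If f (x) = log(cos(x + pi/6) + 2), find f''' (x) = (2*sin(x + pi/6) - sin(2*x + pi/3))/(cos(x + pi/6) + 2)^3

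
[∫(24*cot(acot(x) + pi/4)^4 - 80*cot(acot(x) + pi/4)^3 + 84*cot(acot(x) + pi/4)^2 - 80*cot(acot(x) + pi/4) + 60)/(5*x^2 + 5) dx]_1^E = -8*(-1 + E)^2/(1 + E)^2 + 8*(-1 + E)^3/(5*(1 + E)^3) + 12*(-1 + E)/(1 + E)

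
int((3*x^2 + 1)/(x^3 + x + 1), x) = log(x^3 + x + 1) + C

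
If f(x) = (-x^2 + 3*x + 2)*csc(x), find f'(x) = (x^2*cos(x)/sin(x) - 2*x - 3*x*cos(x)/sin(x) + 3 - 2*cos(x)/sin(x))/sin(x)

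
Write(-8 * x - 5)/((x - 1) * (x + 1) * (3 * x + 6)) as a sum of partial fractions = 11/(9*(x + 2)) - 1/(2*(x + 1)) - 13/(18*(x - 1))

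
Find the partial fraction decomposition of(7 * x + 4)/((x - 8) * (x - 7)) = -53/(x - 7) + 60/(x - 8)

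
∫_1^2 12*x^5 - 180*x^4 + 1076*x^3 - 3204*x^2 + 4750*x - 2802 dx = -108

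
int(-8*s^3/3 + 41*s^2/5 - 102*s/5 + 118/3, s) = -2*s^4/3 + 41*s^3/15 - 51*s^2/5 + 118*s/3 + C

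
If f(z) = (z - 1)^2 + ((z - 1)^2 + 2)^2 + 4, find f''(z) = 12*z^2 - 24*z + 22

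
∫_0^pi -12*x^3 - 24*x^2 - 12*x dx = (1 - 3*pi)*(1 + pi)^3 - 1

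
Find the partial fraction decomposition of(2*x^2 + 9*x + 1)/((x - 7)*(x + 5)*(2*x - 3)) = -76/(143*(2*x - 3)) + 1/(26*(x + 5)) + 27/(22*(x - 7))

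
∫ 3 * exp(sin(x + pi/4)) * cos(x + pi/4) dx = 3*exp(sin(x + pi/4)) + C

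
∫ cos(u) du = sin(u) + C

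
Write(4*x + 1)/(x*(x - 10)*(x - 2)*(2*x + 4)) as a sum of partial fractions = 7/(192*(x + 2)) - 9/(128*(x - 2)) + 41/(1920*(x - 10)) + 1/(80*x)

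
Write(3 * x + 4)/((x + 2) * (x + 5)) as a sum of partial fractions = 11/(3*(x + 5)) - 2/(3*(x + 2))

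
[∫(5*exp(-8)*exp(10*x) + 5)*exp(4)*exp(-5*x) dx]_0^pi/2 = -exp(4 - 5*pi/2) - exp(-4) + exp(-4 + 5*pi/2) + exp(4)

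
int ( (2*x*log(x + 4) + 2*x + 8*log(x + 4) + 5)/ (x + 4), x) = (2*x + 5)*log(x + 4) + C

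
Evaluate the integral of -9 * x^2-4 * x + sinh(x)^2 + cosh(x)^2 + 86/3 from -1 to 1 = sinh(2) + 154/3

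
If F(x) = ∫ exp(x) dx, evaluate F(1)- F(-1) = E - exp(-1)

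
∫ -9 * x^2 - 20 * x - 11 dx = -3*x^3 - 10*x^2 - 11*x + C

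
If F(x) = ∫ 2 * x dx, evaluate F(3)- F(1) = 8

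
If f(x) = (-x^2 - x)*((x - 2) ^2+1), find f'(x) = -4*x^3 + 9*x^2 - 2*x - 5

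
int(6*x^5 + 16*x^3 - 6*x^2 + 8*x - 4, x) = x^6 + 4*x^4 - 2*x^3 + 4*x^2 - 4*x + C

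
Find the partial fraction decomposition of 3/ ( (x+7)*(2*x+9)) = 6/(5*(2*x + 9)) - 3/(5*(x + 7))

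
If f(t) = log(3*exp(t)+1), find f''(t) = 3*exp(t)/(9*exp(2*t) + 6*exp(t) + 1)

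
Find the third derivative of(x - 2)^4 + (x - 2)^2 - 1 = 24*x - 48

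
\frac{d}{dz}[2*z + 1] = 2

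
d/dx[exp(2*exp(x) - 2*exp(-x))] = (2*exp(2*exp(x) - 2*exp(-x)) + 2*exp(2*x + 2*exp(x) - 2*exp(-x)))*exp(-x)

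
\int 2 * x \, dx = x^2 + C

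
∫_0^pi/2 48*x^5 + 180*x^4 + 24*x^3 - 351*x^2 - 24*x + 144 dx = 64 + (-4 + 3*pi/2 + pi^2/2)^3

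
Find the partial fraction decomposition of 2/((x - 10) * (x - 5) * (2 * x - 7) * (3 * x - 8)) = -27/(385*(3*x - 8)) + 16/(195*(2*x - 7)) - 2/(105*(x - 5)) + 1/(715*(x - 10))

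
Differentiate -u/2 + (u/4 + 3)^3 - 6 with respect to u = 3*u^2/64 + 9*u/8 + 25/4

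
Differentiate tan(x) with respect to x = cos(x)^(-2)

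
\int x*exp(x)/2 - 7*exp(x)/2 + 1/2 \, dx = (x - 8)*(exp(x) + 1)/2 + C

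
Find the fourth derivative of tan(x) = 24*tan(x)^5 + 40*tan(x)^3 + 16*tan(x)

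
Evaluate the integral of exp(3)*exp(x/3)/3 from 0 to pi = -exp(3) + exp(pi/3 + 3)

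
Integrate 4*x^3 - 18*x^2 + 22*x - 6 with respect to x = x^4 - 6*x^3 + 11*x^2 - 6*x + C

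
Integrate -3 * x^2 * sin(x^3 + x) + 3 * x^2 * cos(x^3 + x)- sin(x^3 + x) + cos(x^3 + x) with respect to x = sqrt(2)*sin(x^3 + x + pi/4) + C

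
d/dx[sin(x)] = cos(x)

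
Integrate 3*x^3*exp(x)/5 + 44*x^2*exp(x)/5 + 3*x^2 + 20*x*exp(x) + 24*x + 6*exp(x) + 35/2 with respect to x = x*(3*x^2 + 35*x + 30)*exp(x)/5 + (x + 10)*(2*x^2 + 4*x - 5)/2 + C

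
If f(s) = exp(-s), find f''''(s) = exp(-s)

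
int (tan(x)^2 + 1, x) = tan(x) + C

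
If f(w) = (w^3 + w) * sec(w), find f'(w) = (w^3*sin(w)/cos(w) + 3*w^2 + w*sin(w)/cos(w) + 1)/cos(w)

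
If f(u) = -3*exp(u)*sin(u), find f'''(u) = -6*sqrt(2)*exp(u)*cos(u + pi/4)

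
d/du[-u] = -1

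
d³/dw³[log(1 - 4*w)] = 128/(64*w^3 - 48*w^2 + 12*w - 1)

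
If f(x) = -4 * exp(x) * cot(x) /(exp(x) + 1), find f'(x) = 4*(exp(x)/sin(x)^2 - 1/tan(x) + sin(x)^(-2))*exp(x)/(exp(2*x) + 2*exp(x) + 1)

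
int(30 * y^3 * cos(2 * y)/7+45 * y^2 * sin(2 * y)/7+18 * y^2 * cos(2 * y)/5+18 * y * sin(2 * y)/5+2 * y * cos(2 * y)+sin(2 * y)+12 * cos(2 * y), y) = (15*y^3/7 + 9*y^2/5 + y + 6)*sin(2*y) + C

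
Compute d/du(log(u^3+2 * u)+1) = (3*u^2 + 2)/(u^3 + 2*u)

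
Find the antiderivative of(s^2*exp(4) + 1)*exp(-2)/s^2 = s*exp(2) - exp(-2)/s + C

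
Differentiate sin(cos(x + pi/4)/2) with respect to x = -sin(x + pi/4)*cos(cos(x + pi/4)/2)/2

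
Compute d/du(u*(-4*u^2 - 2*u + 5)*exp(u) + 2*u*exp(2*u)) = -4*u^3*exp(u) - 14*u^2*exp(u) + 4*u*exp(2*u) + u*exp(u) + 2*exp(2*u) + 5*exp(u)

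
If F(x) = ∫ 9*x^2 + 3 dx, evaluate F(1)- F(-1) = 12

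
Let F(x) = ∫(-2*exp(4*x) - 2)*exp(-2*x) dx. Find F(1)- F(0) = -exp(2) + exp(-2)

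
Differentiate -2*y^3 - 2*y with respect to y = -6*y^2 - 2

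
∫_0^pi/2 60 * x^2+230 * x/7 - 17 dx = -17*pi/2 + 115*pi^2/28 + 5*pi^3/2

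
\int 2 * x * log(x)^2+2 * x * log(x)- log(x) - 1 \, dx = x*(x*log(x) - 1)*log(x) + C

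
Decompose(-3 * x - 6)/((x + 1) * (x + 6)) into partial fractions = -12/(5*(x + 6)) - 3/(5*(x + 1))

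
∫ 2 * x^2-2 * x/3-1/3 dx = 2*x^3/3 - x^2/3 - x/3 + C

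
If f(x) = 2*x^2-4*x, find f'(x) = 4*x - 4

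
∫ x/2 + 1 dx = x^2/4 + x + C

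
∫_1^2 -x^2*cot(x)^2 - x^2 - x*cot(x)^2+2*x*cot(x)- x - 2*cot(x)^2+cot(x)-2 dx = 8*cot(2) - 4*cot(1)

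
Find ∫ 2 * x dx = x^2 + C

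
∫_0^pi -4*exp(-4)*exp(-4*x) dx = -exp(-4) + exp(-4*pi - 4)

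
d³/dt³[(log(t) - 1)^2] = (4*log(t) - 10)/t^3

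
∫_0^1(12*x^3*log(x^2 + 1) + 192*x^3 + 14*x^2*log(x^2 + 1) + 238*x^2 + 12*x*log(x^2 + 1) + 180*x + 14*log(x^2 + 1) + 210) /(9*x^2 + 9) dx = 20*log(2)/9 + 100/3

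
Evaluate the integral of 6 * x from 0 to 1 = 3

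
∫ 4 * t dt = 2*t^2 + C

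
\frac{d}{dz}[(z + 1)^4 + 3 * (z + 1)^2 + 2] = 4*z^3 + 12*z^2 + 18*z + 10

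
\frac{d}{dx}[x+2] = 1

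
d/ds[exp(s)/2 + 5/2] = exp(s)/2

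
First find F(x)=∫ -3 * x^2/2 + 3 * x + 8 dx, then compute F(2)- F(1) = 9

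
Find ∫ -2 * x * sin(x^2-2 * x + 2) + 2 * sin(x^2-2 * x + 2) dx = cos(x^2 - 2*x + 2) + C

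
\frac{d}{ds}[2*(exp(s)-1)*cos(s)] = 2*sqrt(2)*exp(s)*cos(s + pi/4) + 2*sin(s)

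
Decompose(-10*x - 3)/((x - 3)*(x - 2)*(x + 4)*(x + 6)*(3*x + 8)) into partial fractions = 1917/(9520*(3*x + 8)) + 19/(480*(x + 6)) - 37/(336*(x + 4)) + 23/(672*(x - 2)) - 11/(357*(x - 3))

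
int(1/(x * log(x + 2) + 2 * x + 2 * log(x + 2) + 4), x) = log(log(x + 2) + 2) + C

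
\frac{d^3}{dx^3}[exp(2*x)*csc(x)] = (2 - 11*cos(x)/sin(x) + 12/sin(x)^2 - 6*cos(x)/sin(x)^3)*exp(2*x)/sin(x)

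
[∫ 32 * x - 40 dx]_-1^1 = -80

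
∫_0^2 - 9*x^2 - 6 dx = -36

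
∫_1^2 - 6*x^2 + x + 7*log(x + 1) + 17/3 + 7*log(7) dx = -14*log(14) - 83/6 + 21*log(21)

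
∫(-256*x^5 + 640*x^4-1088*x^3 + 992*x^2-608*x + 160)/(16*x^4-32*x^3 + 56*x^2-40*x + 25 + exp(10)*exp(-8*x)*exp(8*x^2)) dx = log((4*x^2 - 4*x + 5)^2*exp(-8*x^2 + 8*x - 10) + 1) + C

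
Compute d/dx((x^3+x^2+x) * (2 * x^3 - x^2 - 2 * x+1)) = 12*x^5 + 5*x^4 - 4*x^3 - 6*x^2 - 2*x + 1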